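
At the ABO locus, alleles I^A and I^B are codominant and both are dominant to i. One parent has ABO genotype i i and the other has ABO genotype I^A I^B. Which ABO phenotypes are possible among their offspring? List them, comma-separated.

Gametes from i i × I^A I^B give offspring ABO genotypes I^A i, I^B i, i.e. phenotypes A, B.

A, B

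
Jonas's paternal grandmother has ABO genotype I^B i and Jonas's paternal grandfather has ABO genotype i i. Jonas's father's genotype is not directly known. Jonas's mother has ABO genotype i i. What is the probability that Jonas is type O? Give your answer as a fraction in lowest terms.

3/4

Jonas's father's ABO genotype from I^B i × i i: 1/2 I^B i, 1/2 i i.
Crossing each possibility with the mother i i and summing P(type O): 1/2·1/2 + 1/2·1 = 3/4.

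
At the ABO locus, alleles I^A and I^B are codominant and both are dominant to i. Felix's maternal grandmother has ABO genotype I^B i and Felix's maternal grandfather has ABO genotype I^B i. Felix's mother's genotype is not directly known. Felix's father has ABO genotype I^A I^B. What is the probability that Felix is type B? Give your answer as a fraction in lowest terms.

Felix's mother's ABO genotype from I^B i × I^B i: 1/4 I^B I^B, 1/2 I^B i, 1/4 i i.
Crossing each possibility with the father I^A I^B and summing P(type B): 1/4·1/2 + 1/2·1/2 + 1/4·1/2 = 1/2.

1/2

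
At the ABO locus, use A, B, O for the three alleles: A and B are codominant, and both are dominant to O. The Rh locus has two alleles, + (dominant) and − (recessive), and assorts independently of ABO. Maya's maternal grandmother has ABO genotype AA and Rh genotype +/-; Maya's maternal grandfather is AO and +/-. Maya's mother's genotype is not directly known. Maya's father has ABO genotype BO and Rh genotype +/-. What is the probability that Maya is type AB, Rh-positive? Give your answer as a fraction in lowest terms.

9/32

Maya's mother's ABO genotype from AA × AO: 1/2 AA, 1/2 AO.
Crossing each possibility with the father BO and summing P(type AB): 1/2·1/2 + 1/2·1/4 = 3/8.
Similarly for Rh via the mother's Rh distribution: P(Rh+) = 3/4.
Independent loci: 3/8 × 3/4 = 9/32.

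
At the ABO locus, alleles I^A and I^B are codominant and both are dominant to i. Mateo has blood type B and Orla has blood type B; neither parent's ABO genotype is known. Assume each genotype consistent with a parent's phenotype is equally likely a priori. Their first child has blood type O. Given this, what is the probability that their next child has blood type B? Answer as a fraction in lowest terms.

Possible genotypes: Mateo ∈ {I^B I^B, I^B i}; Orla ∈ {I^B I^B, I^B i}.
Weight each parental genotype pair by prior × P(type-O child):
  I^B i × I^B i: posterior weight 1; P(next child type B) = 3/4.
Weighted sum = 3/4.

3/4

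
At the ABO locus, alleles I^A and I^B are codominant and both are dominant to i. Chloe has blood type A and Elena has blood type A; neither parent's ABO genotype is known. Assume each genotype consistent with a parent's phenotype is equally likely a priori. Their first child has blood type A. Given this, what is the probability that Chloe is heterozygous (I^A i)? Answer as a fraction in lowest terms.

Possible genotypes: Chloe ∈ {I^A I^A, I^A i}; Elena ∈ {I^A I^A, I^A i}.
Weight each parental genotype pair by prior × P(type-A child):
  I^A I^A × I^A I^A: posterior weight 4/15.
  I^A I^A × I^A i: posterior weight 4/15.
  I^A i × I^A I^A: posterior weight 4/15.
  I^A i × I^A i: posterior weight 1/5.
Sum the posterior weight over pairs where Chloe is I^A i: 7/15.

7/15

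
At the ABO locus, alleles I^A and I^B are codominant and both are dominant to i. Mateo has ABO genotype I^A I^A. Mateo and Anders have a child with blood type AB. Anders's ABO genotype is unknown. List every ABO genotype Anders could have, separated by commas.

I^A I^B, I^B I^B, I^B i

For each candidate genotype of Anders, check whether crossing it with I^A I^A can produce every observed child phenotype.
  I^A I^A → possible child types {A} ✗
  I^A I^B → possible child types {A, AB} ✓
  I^A i → possible child types {A} ✗
  I^B I^B → possible child types {AB} ✓
  I^B i → possible child types {A, AB} ✓
  i i → possible child types {A} ✗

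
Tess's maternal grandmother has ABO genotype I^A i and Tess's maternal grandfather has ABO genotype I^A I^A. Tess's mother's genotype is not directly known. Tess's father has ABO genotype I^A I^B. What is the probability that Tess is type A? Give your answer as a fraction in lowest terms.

1/2

Tess's mother's ABO genotype from I^A i × I^A I^A: 1/2 I^A I^A, 1/2 I^A i.
Crossing each possibility with the father I^A I^B and summing P(type A): 1/2·1/2 + 1/2·1/2 = 1/2.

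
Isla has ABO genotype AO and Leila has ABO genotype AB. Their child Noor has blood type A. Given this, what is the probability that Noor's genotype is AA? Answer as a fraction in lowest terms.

Cross AO × AB → 1/4 AA, 1/4 AB, 1/4 AO, 1/4 BO.
Type-A genotypes among offspring: AA (1/4), AO (1/4); total 1/2.
P(AA | type A) = (1/4) / (1/2) = 1/2.

1/2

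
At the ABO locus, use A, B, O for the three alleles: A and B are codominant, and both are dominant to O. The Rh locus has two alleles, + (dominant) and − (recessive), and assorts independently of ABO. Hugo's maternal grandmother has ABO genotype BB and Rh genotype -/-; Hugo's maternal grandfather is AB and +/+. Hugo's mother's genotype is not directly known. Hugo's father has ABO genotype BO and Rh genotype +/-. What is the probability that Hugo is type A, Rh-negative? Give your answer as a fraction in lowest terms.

Hugo's mother's ABO genotype from BB × AB: 1/2 AB, 1/2 BB.
Crossing each possibility with the father BO and summing P(type A): 1/2·1/4 + 1/2·0 = 1/8.
Similarly for Rh via the mother's Rh distribution: P(Rh-) = 1/4.
Independent loci: 1/8 × 1/4 = 1/32.

1/32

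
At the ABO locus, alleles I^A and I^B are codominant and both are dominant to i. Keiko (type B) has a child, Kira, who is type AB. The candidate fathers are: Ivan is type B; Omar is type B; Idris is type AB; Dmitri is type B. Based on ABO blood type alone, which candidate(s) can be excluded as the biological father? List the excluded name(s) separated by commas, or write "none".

A candidate is excluded only if no genotype consistent with his phenotype could produce a type AB child with a type B mother.
Ivan (type B): no genotype consistent with that phenotype can produce a type-AB child with a type-B mother.
Omar (type B): no genotype consistent with that phenotype can produce a type-AB child with a type-B mother.
Dmitri (type B): no genotype consistent with that phenotype can produce a type-AB child with a type-B mother.

Ivan, Omar, Dmitri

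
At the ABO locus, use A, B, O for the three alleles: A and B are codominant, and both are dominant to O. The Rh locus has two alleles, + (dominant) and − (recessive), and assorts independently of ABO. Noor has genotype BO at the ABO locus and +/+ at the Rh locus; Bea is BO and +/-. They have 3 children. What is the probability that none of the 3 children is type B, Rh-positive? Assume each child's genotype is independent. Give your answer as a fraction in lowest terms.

1/64

ABO cross BO × BO → 1/4 O, 3/4 B.
Rh cross +/+ × +/- → 1 Rh+; so P(type B, Rh-positive) = 3/4 × 1 = 3/4 per child.
P(not type B, Rh-positive) = 1/4 for one child; (1/4)^3 = 1/64.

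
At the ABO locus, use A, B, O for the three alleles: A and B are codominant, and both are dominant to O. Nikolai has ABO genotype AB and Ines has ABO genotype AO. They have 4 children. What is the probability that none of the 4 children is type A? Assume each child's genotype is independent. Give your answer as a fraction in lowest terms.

ABO cross AB × AO → 1/2 A, 1/4 B, 1/4 AB.
So P(type A) = 1/2 per child.
P(not type A) = 1/2 for one child; (1/2)^4 = 1/16.

1/16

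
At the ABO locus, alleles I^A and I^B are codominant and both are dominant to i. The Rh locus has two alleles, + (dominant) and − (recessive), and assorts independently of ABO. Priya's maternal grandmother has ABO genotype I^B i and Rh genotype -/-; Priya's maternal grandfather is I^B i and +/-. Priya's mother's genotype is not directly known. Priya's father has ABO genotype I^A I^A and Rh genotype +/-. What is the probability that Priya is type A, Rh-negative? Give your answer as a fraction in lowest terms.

3/16

Priya's mother's ABO genotype from I^B i × I^B i: 1/4 I^B I^B, 1/2 I^B i, 1/4 i i.
Crossing each possibility with the father I^A I^A and summing P(type A): 1/4·0 + 1/2·1/2 + 1/4·1 = 1/2.
Similarly for Rh via the mother's Rh distribution: P(Rh-) = 3/8.
Independent loci: 1/2 × 3/8 = 3/16.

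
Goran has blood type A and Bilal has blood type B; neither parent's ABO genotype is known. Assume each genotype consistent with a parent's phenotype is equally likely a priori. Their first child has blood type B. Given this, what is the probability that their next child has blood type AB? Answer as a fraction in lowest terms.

Possible genotypes: Goran ∈ {AA, AO}; Bilal ∈ {BB, BO}.
Weight each parental genotype pair by prior × P(type-B child):
  AO × BB: posterior weight 2/3; P(next child type AB) = 1/2.
  AO × BO: posterior weight 1/3; P(next child type AB) = 1/4.
Weighted sum = 5/12.

5/12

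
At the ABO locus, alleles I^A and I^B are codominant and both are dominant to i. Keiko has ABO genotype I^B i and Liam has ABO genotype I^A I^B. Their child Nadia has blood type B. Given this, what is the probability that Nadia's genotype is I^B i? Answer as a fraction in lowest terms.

Cross I^B i × I^A I^B → 1/4 I^A I^B, 1/4 I^A i, 1/4 I^B I^B, 1/4 I^B i.
Type-B genotypes among offspring: I^B I^B (1/4), I^B i (1/4); total 1/2.
P(I^B i | type B) = (1/4) / (1/2) = 1/2.

1/2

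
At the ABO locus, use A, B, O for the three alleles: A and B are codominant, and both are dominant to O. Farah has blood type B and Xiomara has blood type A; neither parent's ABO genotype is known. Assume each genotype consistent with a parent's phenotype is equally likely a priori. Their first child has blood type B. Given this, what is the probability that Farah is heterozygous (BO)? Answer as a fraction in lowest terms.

Possible genotypes: Farah ∈ {BB, BO}; Xiomara ∈ {AA, AO}.
Weight each parental genotype pair by prior × P(type-B child):
  BB × AO: posterior weight 2/3.
  BO × AO: posterior weight 1/3.
Sum the posterior weight over pairs where Farah is BO: 1/3.

1/3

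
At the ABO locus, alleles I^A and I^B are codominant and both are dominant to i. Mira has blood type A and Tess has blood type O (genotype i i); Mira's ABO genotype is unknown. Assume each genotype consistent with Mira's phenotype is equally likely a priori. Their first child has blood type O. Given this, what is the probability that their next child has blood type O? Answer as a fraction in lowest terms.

1/2

Possible genotypes: Mira ∈ {I^A I^A, I^A i}; Tess ∈ {i i}.
Weight each parental genotype pair by prior × P(type-O child):
  I^A i × i i: posterior weight 1; P(next child type O) = 1/2.
Weighted sum = 1/2.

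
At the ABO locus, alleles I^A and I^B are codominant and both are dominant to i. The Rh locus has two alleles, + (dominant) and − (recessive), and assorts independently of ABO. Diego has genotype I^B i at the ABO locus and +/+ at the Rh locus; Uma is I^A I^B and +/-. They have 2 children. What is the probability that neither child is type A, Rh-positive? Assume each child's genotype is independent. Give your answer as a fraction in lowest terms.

9/16

ABO cross I^B i × I^A I^B → 1/4 A, 1/2 B, 1/4 AB.
Rh cross +/+ × +/- → 1 Rh+; so P(type A, Rh-positive) = 1/4 × 1 = 1/4 per child.
P(not type A, Rh-positive) = 3/4 for one child; (3/4)^2 = 9/16.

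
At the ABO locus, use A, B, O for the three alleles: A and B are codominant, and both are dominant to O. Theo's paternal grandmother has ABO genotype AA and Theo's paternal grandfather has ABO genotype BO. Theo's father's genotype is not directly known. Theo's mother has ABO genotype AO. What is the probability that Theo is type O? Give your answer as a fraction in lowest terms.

1/8

Theo's father's ABO genotype from AA × BO: 1/2 AB, 1/2 AO.
Crossing each possibility with the mother AO and summing P(type O): 1/2·0 + 1/2·1/4 = 1/8.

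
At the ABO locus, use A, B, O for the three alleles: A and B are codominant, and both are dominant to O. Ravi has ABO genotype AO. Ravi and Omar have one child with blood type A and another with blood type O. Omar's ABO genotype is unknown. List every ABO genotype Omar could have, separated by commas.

AO, BO, OO

For each candidate genotype of Omar, check whether crossing it with AO can produce every observed child phenotype.
  AA → possible child types {A} ✗
  AB → possible child types {A, B, AB} ✗
  AO → possible child types {O, A} ✓
  BB → possible child types {B, AB} ✗
  BO → possible child types {O, A, B, AB} ✓
  OO → possible child types {O, A} ✓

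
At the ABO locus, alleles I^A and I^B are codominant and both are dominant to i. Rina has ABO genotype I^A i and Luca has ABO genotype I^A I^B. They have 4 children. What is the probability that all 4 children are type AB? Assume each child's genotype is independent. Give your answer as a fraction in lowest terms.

1/256

ABO cross I^A i × I^A I^B → 1/2 A, 1/4 B, 1/4 AB.
So P(type AB) = 1/4 per child.
All 4 independent: (1/4)^4 = 1/256.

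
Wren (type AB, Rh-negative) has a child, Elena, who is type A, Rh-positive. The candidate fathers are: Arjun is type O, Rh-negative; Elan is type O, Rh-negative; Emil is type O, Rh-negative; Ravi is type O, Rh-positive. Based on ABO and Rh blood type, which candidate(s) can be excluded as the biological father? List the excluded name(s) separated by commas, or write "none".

Arjun, Elan, Emil

A candidate is excluded only if no genotype consistent with his phenotype could produce a type A, Rh-positive child with a type AB, Rh-negative mother.
Arjun (type O, Rh-): no genotype consistent with that phenotype can produce a type-A Rh+ child with a type-AB mother.
Elan (type O, Rh-): no genotype consistent with that phenotype can produce a type-A Rh+ child with a type-AB mother.
Emil (type O, Rh-): no genotype consistent with that phenotype can produce a type-A Rh+ child with a type-AB mother.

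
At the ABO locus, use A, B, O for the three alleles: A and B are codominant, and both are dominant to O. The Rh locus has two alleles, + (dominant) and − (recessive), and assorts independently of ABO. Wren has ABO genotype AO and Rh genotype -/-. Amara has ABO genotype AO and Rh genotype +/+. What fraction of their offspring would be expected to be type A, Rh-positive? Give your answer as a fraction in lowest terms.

3/4

ABO cross AO × AO → offspring phenotypes: 1/4 O, 3/4 A.
Rh cross -/- × +/+ → 1 Rh+.
Independent loci: P(type A, Rh-positive) = 3/4 × 1 = 3/4.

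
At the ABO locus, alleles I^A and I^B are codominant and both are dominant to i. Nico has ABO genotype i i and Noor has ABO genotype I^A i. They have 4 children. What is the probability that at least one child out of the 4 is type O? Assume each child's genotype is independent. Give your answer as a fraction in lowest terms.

ABO cross i i × I^A i → 1/2 O, 1/2 A.
So P(type O) = 1/2 per child.
P(none) = (1/2)^4 = 1/16; P(at least one) = 1 − 1/16 = 15/16.

15/16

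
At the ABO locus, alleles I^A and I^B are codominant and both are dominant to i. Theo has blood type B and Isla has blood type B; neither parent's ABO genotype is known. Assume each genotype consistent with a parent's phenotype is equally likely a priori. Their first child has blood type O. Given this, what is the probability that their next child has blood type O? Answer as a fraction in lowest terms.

1/4

Possible genotypes: Theo ∈ {I^B I^B, I^B i}; Isla ∈ {I^B I^B, I^B i}.
Weight each parental genotype pair by prior × P(type-O child):
  I^B i × I^B i: posterior weight 1; P(next child type O) = 1/4.
Weighted sum = 1/4.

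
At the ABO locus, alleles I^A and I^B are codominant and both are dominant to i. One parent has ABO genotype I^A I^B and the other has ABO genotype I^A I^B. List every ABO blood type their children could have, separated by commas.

Gametes from I^A I^B × I^A I^B give offspring ABO genotypes I^A I^A, I^A I^B, I^B I^B, i.e. phenotypes A, B, AB.

A, B, AB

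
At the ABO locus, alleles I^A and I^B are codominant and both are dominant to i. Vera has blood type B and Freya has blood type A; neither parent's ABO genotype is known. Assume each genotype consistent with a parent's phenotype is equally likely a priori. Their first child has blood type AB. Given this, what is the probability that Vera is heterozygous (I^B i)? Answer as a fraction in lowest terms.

1/3

Possible genotypes: Vera ∈ {I^B I^B, I^B i}; Freya ∈ {I^A I^A, I^A i}.
Weight each parental genotype pair by prior × P(type-AB child):
  I^B I^B × I^A I^A: posterior weight 4/9.
  I^B I^B × I^A i: posterior weight 2/9.
  I^B i × I^A I^A: posterior weight 2/9.
  I^B i × I^A i: posterior weight 1/9.
Sum the posterior weight over pairs where Vera is I^B i: 1/3.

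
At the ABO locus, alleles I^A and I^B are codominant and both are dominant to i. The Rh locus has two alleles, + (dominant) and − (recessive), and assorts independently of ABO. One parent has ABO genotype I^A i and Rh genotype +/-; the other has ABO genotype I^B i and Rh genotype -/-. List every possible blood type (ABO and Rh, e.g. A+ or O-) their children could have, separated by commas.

Gametes from I^A i × I^B i give offspring ABO genotypes I^A I^B, I^A i, I^B i, i i, i.e. phenotypes O, A, B, AB.
Rh cross +/- × -/- → phenotypes Rh+, Rh-.
Combining independently: O+, O-, A+, A-, B+, B-, AB+, AB-.

O+, O-, A+, A-, B+, B-, AB+, AB-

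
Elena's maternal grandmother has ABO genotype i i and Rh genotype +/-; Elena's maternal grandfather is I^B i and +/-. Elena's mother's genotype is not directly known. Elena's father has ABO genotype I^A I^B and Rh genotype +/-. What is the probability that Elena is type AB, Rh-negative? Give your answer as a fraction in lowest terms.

Elena's mother's ABO genotype from i i × I^B i: 1/2 I^B i, 1/2 i i.
Crossing each possibility with the father I^A I^B and summing P(type AB): 1/2·1/4 + 1/2·0 = 1/8.
Similarly for Rh via the mother's Rh distribution: P(Rh-) = 1/4.
Independent loci: 1/8 × 1/4 = 1/32.

1/32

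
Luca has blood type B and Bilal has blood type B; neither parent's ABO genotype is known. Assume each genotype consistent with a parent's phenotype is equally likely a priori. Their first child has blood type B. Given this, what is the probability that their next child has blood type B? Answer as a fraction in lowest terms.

Possible genotypes: Luca ∈ {BB, BO}; Bilal ∈ {BB, BO}.
Weight each parental genotype pair by prior × P(type-B child):
  BB × BB: posterior weight 4/15; P(next child type B) = 1.
  BB × BO: posterior weight 4/15; P(next child type B) = 1.
  BO × BB: posterior weight 4/15; P(next child type B) = 1.
  BO × BO: posterior weight 1/5; P(next child type B) = 3/4.
Weighted sum = 19/20.

19/20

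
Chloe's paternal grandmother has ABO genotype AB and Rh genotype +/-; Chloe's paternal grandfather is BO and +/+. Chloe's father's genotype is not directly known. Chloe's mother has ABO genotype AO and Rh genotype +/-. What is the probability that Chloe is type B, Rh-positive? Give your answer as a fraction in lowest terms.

Chloe's father's ABO genotype from AB × BO: 1/4 AB, 1/4 AO, 1/4 BB, 1/4 BO.
Crossing each possibility with the mother AO and summing P(type B): 1/4·1/4 + 1/4·0 + 1/4·1/2 + 1/4·1/4 = 1/4.
Similarly for Rh via the father's Rh distribution: P(Rh+) = 7/8.
Independent loci: 1/4 × 7/8 = 7/32.

7/32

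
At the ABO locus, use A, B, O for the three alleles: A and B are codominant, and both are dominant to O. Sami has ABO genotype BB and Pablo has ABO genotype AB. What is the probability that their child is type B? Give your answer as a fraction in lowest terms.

1/2

ABO cross BB × AB → offspring phenotypes: 1/2 B, 1/2 AB.
So P(type B) = 1/2.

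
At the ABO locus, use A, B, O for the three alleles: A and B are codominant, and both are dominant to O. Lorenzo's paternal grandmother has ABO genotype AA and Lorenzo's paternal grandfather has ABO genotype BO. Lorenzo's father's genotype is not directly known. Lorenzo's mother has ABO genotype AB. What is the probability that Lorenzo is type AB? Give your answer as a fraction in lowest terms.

Lorenzo's father's ABO genotype from AA × BO: 1/2 AB, 1/2 AO.
Crossing each possibility with the mother AB and summing P(type AB): 1/2·1/2 + 1/2·1/4 = 3/8.

3/8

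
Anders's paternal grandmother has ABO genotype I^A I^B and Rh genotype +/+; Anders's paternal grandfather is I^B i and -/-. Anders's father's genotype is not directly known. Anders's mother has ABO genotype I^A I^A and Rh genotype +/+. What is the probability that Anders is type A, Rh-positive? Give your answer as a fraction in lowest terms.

Anders's father's ABO genotype from I^A I^B × I^B i: 1/4 I^A I^B, 1/4 I^A i, 1/4 I^B I^B, 1/4 I^B i.
Crossing each possibility with the mother I^A I^A and summing P(type A): 1/4·1/2 + 1/4·1 + 1/4·0 + 1/4·1/2 = 1/2.
Similarly for Rh via the father's Rh distribution: P(Rh+) = 1.
Independent loci: 1/2 × 1 = 1/2.

1/2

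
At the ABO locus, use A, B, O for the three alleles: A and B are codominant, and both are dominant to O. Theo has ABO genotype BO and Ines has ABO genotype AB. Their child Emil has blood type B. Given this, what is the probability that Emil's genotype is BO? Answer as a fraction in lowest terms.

Cross BO × AB → 1/4 AB, 1/4 AO, 1/4 BB, 1/4 BO.
Type-B genotypes among offspring: BB (1/4), BO (1/4); total 1/2.
P(BO | type B) = (1/4) / (1/2) = 1/2.

1/2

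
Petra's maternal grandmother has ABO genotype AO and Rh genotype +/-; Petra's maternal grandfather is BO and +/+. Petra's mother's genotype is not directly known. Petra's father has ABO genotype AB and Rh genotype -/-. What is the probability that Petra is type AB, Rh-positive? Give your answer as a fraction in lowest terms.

Petra's mother's ABO genotype from AO × BO: 1/4 AB, 1/4 AO, 1/4 BO, 1/4 OO.
Crossing each possibility with the father AB and summing P(type AB): 1/4·1/2 + 1/4·1/4 + 1/4·1/4 + 1/4·0 = 1/4.
Similarly for Rh via the mother's Rh distribution: P(Rh+) = 3/4.
Independent loci: 1/4 × 3/4 = 3/16.

3/16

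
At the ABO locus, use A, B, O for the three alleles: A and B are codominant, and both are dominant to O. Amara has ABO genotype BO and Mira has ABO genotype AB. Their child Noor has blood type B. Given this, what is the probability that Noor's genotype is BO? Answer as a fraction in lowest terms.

1/2

Cross BO × AB → 1/4 AB, 1/4 AO, 1/4 BB, 1/4 BO.
Type-B genotypes among offspring: BB (1/4), BO (1/4); total 1/2.
P(BO | type B) = (1/4) / (1/2) = 1/2.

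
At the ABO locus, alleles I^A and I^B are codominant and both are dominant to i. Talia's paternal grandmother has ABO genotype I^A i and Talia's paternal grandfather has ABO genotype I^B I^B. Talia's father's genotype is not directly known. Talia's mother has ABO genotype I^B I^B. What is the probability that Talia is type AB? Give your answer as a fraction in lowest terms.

Talia's father's ABO genotype from I^A i × I^B I^B: 1/2 I^A I^B, 1/2 I^B i.
Crossing each possibility with the mother I^B I^B and summing P(type AB): 1/2·1/2 + 1/2·0 = 1/4.

1/4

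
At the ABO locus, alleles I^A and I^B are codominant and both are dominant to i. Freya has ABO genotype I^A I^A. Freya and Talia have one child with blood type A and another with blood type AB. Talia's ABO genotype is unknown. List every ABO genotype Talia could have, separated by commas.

For each candidate genotype of Talia, check whether crossing it with I^A I^A can produce every observed child phenotype.
  I^A I^A → possible child types {A} ✗
  I^A I^B → possible child types {A, AB} ✓
  I^A i → possible child types {A} ✗
  I^B I^B → possible child types {AB} ✗
  I^B i → possible child types {A, AB} ✓
  i i → possible child types {A} ✗

I^A I^B, I^B i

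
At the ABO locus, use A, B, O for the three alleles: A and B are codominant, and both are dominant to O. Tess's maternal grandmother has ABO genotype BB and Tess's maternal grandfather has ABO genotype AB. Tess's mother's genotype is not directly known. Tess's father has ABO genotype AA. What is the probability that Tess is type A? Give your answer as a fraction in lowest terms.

Tess's mother's ABO genotype from BB × AB: 1/2 AB, 1/2 BB.
Crossing each possibility with the father AA and summing P(type A): 1/2·1/2 + 1/2·0 = 1/4.

1/4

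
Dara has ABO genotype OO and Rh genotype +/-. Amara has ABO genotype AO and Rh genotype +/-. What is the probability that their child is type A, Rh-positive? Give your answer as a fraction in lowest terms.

3/8

ABO cross OO × AO → offspring phenotypes: 1/2 O, 1/2 A.
Rh cross +/- × +/- → 3/4 Rh+, 1/4 Rh-.
Independent loci: P(type A, Rh-positive) = 1/2 × 3/4 = 3/8.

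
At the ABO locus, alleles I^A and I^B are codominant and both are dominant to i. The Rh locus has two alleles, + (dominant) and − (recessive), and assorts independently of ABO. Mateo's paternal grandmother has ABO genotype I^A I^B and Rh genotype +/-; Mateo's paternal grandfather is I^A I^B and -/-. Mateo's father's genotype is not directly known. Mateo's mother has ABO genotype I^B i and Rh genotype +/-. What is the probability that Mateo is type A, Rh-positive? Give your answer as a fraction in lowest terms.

Mateo's father's ABO genotype from I^A I^B × I^A I^B: 1/4 I^A I^A, 1/2 I^A I^B, 1/4 I^B I^B.
Crossing each possibility with the mother I^B i and summing P(type A): 1/4·1/2 + 1/2·1/4 + 1/4·0 = 1/4.
Similarly for Rh via the father's Rh distribution: P(Rh+) = 5/8.
Independent loci: 1/4 × 5/8 = 5/32.

5/32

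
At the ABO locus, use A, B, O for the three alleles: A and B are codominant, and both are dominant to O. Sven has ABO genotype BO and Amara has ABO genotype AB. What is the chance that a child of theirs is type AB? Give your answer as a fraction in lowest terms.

1/4

ABO cross BO × AB → offspring phenotypes: 1/4 A, 1/2 B, 1/4 AB.
So P(type AB) = 1/4.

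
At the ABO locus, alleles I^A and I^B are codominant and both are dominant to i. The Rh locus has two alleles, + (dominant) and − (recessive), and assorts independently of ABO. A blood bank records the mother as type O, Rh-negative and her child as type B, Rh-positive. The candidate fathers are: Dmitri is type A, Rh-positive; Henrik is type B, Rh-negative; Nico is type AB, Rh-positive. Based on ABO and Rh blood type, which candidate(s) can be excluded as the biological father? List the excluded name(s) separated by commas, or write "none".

A candidate is excluded only if no genotype consistent with his phenotype could produce a type B, Rh-positive child with a type O, Rh-negative mother.
Dmitri (type A, Rh+): no genotype consistent with that phenotype can produce a type-B Rh+ child with a type-O mother.
Henrik (type B, Rh-): no genotype consistent with that phenotype can produce a type-B Rh+ child with a type-O mother.

Dmitri, Henrik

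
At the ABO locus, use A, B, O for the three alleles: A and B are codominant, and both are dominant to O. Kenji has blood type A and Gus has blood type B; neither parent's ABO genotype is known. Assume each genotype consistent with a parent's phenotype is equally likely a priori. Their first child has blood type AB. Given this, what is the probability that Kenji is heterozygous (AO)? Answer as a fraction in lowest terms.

1/3

Possible genotypes: Kenji ∈ {AA, AO}; Gus ∈ {BB, BO}.
Weight each parental genotype pair by prior × P(type-AB child):
  AA × BB: posterior weight 4/9.
  AA × BO: posterior weight 2/9.
  AO × BB: posterior weight 2/9.
  AO × BO: posterior weight 1/9.
Sum the posterior weight over pairs where Kenji is AO: 1/3.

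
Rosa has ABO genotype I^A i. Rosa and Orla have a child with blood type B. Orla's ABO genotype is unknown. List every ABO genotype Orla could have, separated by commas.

For each candidate genotype of Orla, check whether crossing it with I^A i can produce every observed child phenotype.
  I^A I^A → possible child types {A} ✗
  I^A I^B → possible child types {A, B, AB} ✓
  I^A i → possible child types {O, A} ✗
  I^B I^B → possible child types {B, AB} ✓
  I^B i → possible child types {O, A, B, AB} ✓
  i i → possible child types {O, A} ✗

I^A I^B, I^B I^B, I^B i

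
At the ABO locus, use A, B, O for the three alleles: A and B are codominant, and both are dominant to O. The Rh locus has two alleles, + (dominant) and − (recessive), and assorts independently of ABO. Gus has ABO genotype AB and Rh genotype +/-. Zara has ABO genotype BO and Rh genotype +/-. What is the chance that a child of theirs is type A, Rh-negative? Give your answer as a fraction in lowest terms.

1/16

ABO cross AB × BO → offspring phenotypes: 1/4 A, 1/2 B, 1/4 AB.
Rh cross +/- × +/- → 3/4 Rh+, 1/4 Rh-.
Independent loci: P(type A, Rh-negative) = 1/4 × 1/4 = 1/16.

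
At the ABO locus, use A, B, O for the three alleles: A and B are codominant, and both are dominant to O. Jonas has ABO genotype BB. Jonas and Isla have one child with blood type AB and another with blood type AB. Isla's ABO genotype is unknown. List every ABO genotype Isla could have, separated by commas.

AA, AB, AO

For each candidate genotype of Isla, check whether crossing it with BB can produce every observed child phenotype.
  AA → possible child types {AB} ✓
  AB → possible child types {B, AB} ✓
  AO → possible child types {B, AB} ✓
  BB → possible child types {B} ✗
  BO → possible child types {B} ✗
  OO → possible child types {B} ✗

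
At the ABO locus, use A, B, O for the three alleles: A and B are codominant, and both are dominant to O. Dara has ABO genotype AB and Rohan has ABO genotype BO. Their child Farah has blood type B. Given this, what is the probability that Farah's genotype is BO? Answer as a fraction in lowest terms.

Cross AB × BO → 1/4 AB, 1/4 AO, 1/4 BB, 1/4 BO.
Type-B genotypes among offspring: BB (1/4), BO (1/4); total 1/2.
P(BO | type B) = (1/4) / (1/2) = 1/2.

1/2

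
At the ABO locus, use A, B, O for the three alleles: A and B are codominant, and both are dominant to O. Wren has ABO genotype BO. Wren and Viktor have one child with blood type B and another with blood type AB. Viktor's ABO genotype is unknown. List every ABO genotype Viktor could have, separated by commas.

AB, AO

For each candidate genotype of Viktor, check whether crossing it with BO can produce every observed child phenotype.
  AA → possible child types {A, AB} ✗
  AB → possible child types {A, B, AB} ✓
  AO → possible child types {O, A, B, AB} ✓
  BB → possible child types {B} ✗
  BO → possible child types {O, B} ✗
  OO → possible child types {O, B} ✗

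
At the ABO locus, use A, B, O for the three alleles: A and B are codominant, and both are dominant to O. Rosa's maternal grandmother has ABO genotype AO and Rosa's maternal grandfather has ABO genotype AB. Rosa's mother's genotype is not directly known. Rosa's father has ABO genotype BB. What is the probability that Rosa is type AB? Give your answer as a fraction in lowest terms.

Rosa's mother's ABO genotype from AO × AB: 1/4 AA, 1/4 AB, 1/4 AO, 1/4 BO.
Crossing each possibility with the father BB and summing P(type AB): 1/4·1 + 1/4·1/2 + 1/4·1/2 + 1/4·0 = 1/2.

1/2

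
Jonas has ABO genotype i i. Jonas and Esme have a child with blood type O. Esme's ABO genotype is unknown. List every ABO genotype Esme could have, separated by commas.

I^A i, I^B i, i i

For each candidate genotype of Esme, check whether crossing it with i i can produce every observed child phenotype.
  I^A I^A → possible child types {A} ✗
  I^A I^B → possible child types {A, B} ✗
  I^A i → possible child types {O, A} ✓
  I^B I^B → possible child types {B} ✗
  I^B i → possible child types {O, B} ✓
  i i → possible child types {O} ✓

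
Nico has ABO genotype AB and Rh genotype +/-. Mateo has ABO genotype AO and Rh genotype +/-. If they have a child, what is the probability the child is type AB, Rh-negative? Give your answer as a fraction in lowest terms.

ABO cross AB × AO → offspring phenotypes: 1/2 A, 1/4 B, 1/4 AB.
Rh cross +/- × +/- → 3/4 Rh+, 1/4 Rh-.
Independent loci: P(type AB, Rh-negative) = 1/4 × 1/4 = 1/16.

1/16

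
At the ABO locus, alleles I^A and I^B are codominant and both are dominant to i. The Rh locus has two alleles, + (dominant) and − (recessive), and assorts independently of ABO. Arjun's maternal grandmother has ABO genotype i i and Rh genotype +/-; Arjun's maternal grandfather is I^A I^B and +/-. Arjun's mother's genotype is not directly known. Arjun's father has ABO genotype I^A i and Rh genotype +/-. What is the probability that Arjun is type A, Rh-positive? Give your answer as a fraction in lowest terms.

Arjun's mother's ABO genotype from i i × I^A I^B: 1/2 I^A i, 1/2 I^B i.
Crossing each possibility with the father I^A i and summing P(type A): 1/2·3/4 + 1/2·1/4 = 1/2.
Similarly for Rh via the mother's Rh distribution: P(Rh+) = 3/4.
Independent loci: 1/2 × 3/4 = 3/8.

3/8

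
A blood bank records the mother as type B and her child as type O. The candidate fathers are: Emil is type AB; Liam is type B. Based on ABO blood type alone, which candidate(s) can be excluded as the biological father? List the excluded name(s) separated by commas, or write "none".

Emil

A candidate is excluded only if no genotype consistent with his phenotype could produce a type O child with a type B mother.
Emil (type AB): no genotype consistent with that phenotype can produce a type-O child with a type-B mother.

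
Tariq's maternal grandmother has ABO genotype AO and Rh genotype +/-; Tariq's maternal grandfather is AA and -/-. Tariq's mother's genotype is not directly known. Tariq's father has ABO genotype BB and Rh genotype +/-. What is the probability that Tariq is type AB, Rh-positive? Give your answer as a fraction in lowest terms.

15/32

Tariq's mother's ABO genotype from AO × AA: 1/2 AA, 1/2 AO.
Crossing each possibility with the father BB and summing P(type AB): 1/2·1 + 1/2·1/2 = 3/4.
Similarly for Rh via the mother's Rh distribution: P(Rh+) = 5/8.
Independent loci: 3/4 × 5/8 = 15/32.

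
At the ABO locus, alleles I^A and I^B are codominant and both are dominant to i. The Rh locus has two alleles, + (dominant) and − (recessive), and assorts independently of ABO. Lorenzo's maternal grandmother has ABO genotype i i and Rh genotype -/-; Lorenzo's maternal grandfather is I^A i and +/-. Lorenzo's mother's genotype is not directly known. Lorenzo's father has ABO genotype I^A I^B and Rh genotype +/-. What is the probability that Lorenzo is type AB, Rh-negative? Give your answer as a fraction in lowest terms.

3/64

Lorenzo's mother's ABO genotype from i i × I^A i: 1/2 I^A i, 1/2 i i.
Crossing each possibility with the father I^A I^B and summing P(type AB): 1/2·1/4 + 1/2·0 = 1/8.
Similarly for Rh via the mother's Rh distribution: P(Rh-) = 3/8.
Independent loci: 1/8 × 3/8 = 3/64.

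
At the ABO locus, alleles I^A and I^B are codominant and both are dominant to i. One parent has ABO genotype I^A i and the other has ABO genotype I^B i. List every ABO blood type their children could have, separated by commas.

Gametes from I^A i × I^B i give offspring ABO genotypes I^A I^B, I^A i, I^B i, i i, i.e. phenotypes O, A, B, AB.

O, A, B, AB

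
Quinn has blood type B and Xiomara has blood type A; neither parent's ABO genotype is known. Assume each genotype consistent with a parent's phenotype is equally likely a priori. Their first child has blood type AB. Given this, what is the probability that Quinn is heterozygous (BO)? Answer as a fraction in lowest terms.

Possible genotypes: Quinn ∈ {BB, BO}; Xiomara ∈ {AA, AO}.
Weight each parental genotype pair by prior × P(type-AB child):
  BB × AA: posterior weight 4/9.
  BB × AO: posterior weight 2/9.
  BO × AA: posterior weight 2/9.
  BO × AO: posterior weight 1/9.
Sum the posterior weight over pairs where Quinn is BO: 1/3.

1/3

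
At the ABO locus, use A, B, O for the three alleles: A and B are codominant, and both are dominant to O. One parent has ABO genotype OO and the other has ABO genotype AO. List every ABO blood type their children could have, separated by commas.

O, A

Gametes from OO × AO give offspring ABO genotypes AO, OO, i.e. phenotypes O, A.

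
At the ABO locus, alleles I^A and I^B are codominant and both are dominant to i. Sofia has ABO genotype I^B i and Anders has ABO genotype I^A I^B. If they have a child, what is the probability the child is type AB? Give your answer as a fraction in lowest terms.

1/4

ABO cross I^B i × I^A I^B → offspring phenotypes: 1/4 A, 1/2 B, 1/4 AB.
So P(type AB) = 1/4.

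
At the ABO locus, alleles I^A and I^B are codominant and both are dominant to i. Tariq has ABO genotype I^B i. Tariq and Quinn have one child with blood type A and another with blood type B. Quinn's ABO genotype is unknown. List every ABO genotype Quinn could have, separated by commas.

I^A I^B, I^A i

For each candidate genotype of Quinn, check whether crossing it with I^B i can produce every observed child phenotype.
  I^A I^A → possible child types {A, AB} ✗
  I^A I^B → possible child types {A, B, AB} ✓
  I^A i → possible child types {O, A, B, AB} ✓
  I^B I^B → possible child types {B} ✗
  I^B i → possible child types {O, B} ✗
  i i → possible child types {O, B} ✗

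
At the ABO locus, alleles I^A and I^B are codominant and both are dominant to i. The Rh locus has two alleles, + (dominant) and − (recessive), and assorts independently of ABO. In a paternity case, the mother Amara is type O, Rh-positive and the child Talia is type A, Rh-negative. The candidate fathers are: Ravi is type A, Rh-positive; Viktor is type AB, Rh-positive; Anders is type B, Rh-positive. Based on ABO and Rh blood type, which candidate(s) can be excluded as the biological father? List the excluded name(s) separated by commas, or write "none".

A candidate is excluded only if no genotype consistent with his phenotype could produce a type A, Rh-negative child with a type O, Rh-positive mother.
Anders (type B, Rh+): no genotype consistent with that phenotype can produce a type-A Rh- child with a type-O mother.

Anders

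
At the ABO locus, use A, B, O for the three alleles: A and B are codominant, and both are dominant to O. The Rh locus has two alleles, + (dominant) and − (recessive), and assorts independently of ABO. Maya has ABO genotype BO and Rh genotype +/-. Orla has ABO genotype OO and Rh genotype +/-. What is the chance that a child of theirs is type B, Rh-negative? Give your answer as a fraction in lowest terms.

1/8

ABO cross BO × OO → offspring phenotypes: 1/2 O, 1/2 B.
Rh cross +/- × +/- → 3/4 Rh+, 1/4 Rh-.
Independent loci: P(type B, Rh-negative) = 1/2 × 1/4 = 1/8.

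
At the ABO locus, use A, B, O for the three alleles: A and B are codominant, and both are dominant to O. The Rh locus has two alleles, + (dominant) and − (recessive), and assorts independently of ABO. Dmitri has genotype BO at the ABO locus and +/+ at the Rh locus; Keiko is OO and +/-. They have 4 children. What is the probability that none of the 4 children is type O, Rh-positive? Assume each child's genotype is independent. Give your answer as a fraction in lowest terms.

1/16

ABO cross BO × OO → 1/2 O, 1/2 B.
Rh cross +/+ × +/- → 1 Rh+; so P(type O, Rh-positive) = 1/2 × 1 = 1/2 per child.
P(not type O, Rh-positive) = 1/2 for one child; (1/2)^4 = 1/16.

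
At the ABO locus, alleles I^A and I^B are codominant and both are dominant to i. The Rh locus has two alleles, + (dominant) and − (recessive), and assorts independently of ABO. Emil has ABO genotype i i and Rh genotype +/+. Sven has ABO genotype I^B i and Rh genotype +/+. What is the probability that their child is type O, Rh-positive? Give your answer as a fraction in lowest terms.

ABO cross i i × I^B i → offspring phenotypes: 1/2 O, 1/2 B.
Rh cross +/+ × +/+ → 1 Rh+.
Independent loci: P(type O, Rh-positive) = 1/2 × 1 = 1/2.

1/2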